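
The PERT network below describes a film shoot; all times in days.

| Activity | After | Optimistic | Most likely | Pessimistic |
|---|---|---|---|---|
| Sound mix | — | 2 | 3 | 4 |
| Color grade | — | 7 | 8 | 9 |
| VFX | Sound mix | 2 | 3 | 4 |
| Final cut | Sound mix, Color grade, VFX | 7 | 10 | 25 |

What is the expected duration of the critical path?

20 days

te_Sound mix = (2 + 4·3 + 4)/6 = 18/6 = 3
te_Color grade = (7 + 4·8 + 9)/6 = 48/6 = 8
te_VFX = (2 + 4·3 + 4)/6 = 18/6 = 3
te_Final cut = (7 + 4·10 + 25)/6 = 72/6 = 12

Forward pass:
ES_Sound mix = 0; EF_Sound mix = 3
ES_Color grade = 0; EF_Color grade = 8
ES_VFX = 3; EF_VFX = 3+3 = 6
ES_Final cut = max(EF_Sound mix=3, EF_Color grade=8, EF_VFX=6) = 8; EF_Final cut = 8+12 = 20
Expected project duration μ = 20 days. Critical path: Color grade → Final cut.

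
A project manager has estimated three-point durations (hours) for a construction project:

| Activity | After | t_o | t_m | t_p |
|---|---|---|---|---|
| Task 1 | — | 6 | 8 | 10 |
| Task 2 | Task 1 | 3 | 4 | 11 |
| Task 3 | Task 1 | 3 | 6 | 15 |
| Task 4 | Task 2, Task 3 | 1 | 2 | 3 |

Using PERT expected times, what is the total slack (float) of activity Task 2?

2 hours

te_Task 1 = (6 + 4·8 + 10)/6 = 48/6 = 8
te_Task 2 = (3 + 4·4 + 11)/6 = 30/6 = 5
te_Task 3 = (3 + 4·6 + 15)/6 = 42/6 = 7
te_Task 4 = (1 + 4·2 + 3)/6 = 12/6 = 2

Forward pass:
ES_Task 1 = 0; EF_Task 1 = 8
ES_Task 2 = 8; EF_Task 2 = 8+5 = 13
ES_Task 3 = 8; EF_Task 3 = 8+7 = 15
ES_Task 4 = max(EF_Task 2=13, EF_Task 3=15) = 15; EF_Task 4 = 15+2 = 17
Expected project duration μ = 17 hours. Critical path: Task 1 → Task 3 → Task 4.

Backward pass:
LF_Task 4 = 17; LS_Task 4 = 17−2 = 15
LF_Task 3 = LS_Task 4 = 15; LS_Task 3 = 15−7 = 8
LF_Task 2 = LS_Task 4 = 15; LS_Task 2 = 15−5 = 10
LF_Task 1 = min(LS_Task 2=10, LS_Task 3=8) = 8; LS_Task 1 = 8−8 = 0
Slack_Task 2 = LS_Task 2 − ES_Task 2 = 10 − 8 = 2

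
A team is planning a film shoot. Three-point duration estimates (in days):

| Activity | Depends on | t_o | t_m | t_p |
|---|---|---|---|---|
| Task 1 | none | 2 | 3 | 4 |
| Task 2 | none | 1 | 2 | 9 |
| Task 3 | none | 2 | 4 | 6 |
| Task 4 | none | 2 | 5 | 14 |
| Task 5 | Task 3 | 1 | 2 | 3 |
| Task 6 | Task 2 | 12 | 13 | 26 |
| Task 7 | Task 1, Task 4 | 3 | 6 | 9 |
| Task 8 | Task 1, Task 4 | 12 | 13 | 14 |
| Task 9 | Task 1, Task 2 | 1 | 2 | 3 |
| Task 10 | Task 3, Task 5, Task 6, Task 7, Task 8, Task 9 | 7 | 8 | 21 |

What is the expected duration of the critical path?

te_Task 1 = (2 + 4·3 + 4)/6 = 18/6 = 3
te_Task 2 = (1 + 4·2 + 9)/6 = 18/6 = 3
te_Task 3 = (2 + 4·4 + 6)/6 = 24/6 = 4
te_Task 4 = (2 + 4·5 + 14)/6 = 36/6 = 6
te_Task 5 = (1 + 4·2 + 3)/6 = 12/6 = 2
te_Task 6 = (12 + 4·13 + 26)/6 = 90/6 = 15
te_Task 7 = (3 + 4·6 + 9)/6 = 36/6 = 6
te_Task 8 = (12 + 4·13 + 14)/6 = 78/6 = 13
te_Task 9 = (1 + 4·2 + 3)/6 = 12/6 = 2
te_Task 10 = (7 + 4·8 + 21)/6 = 60/6 = 10

Forward pass:
ES_Task 1 = 0; EF_Task 1 = 3
ES_Task 2 = 0; EF_Task 2 = 3
ES_Task 3 = 0; EF_Task 3 = 4
ES_Task 4 = 0; EF_Task 4 = 6
ES_Task 5 = 4; EF_Task 5 = 4+2 = 6
ES_Task 6 = 3; EF_Task 6 = 3+15 = 18
ES_Task 7 = max(EF_Task 1=3, EF_Task 4=6) = 6; EF_Task 7 = 6+6 = 12
ES_Task 8 = max(EF_Task 1=3, EF_Task 4=6) = 6; EF_Task 8 = 6+13 = 19
ES_Task 9 = max(EF_Task 1=3, EF_Task 2=3) = 3; EF_Task 9 = 3+2 = 5
ES_Task 10 = max(EF_Task 3=4, EF_Task 5=6, EF_Task 6=18, EF_Task 7=12, EF_Task 8=19, EF_Task 9=5) = 19; EF_Task 10 = 19+10 = 29
Expected project duration μ = 29 days. Critical path: Task 4 → Task 8 → Task 10.

29 days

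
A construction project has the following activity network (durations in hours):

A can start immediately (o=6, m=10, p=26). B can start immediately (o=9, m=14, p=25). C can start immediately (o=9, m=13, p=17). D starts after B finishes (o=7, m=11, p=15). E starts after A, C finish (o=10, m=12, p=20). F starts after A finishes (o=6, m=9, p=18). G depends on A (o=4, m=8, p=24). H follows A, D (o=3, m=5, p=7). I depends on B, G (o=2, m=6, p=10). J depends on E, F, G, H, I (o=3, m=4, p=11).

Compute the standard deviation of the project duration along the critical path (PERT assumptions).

3.33 hours

te_A = (6 + 4·10 + 26)/6 = 72/6 = 12; σ²_A = ((26−6)/6)² = 11.111
te_B = (9 + 4·14 + 25)/6 = 90/6 = 15; σ²_B = ((25−9)/6)² = 7.111
te_C = (9 + 4·13 + 17)/6 = 78/6 = 13; σ²_C = ((17−9)/6)² = 1.778
te_D = (7 + 4·11 + 15)/6 = 66/6 = 11; σ²_D = ((15−7)/6)² = 1.778
te_E = (10 + 4·12 + 20)/6 = 78/6 = 13; σ²_E = ((20−10)/6)² = 2.778
te_F = (6 + 4·9 + 18)/6 = 60/6 = 10; σ²_F = ((18−6)/6)² = 4.000
te_G = (4 + 4·8 + 24)/6 = 60/6 = 10; σ²_G = ((24−4)/6)² = 11.111
te_H = (3 + 4·5 + 7)/6 = 30/6 = 5; σ²_H = ((7−3)/6)² = 0.444
te_I = (2 + 4·6 + 10)/6 = 36/6 = 6; σ²_I = ((10−2)/6)² = 1.778
te_J = (3 + 4·4 + 11)/6 = 30/6 = 5; σ²_J = ((11−3)/6)² = 1.778

Forward pass:
ES_A = 0; EF_A = 12
ES_B = 0; EF_B = 15
ES_C = 0; EF_C = 13
ES_D = 15; EF_D = 15+11 = 26
ES_E = max(EF_A=12, EF_C=13) = 13; EF_E = 13+13 = 26
ES_F = 12; EF_F = 12+10 = 22
ES_G = 12; EF_G = 12+10 = 22
ES_H = max(EF_A=12, EF_D=26) = 26; EF_H = 26+5 = 31
ES_I = max(EF_B=15, EF_G=22) = 22; EF_I = 22+6 = 28
ES_J = max(EF_E=26, EF_F=22, EF_G=22, EF_H=31, EF_I=28) = 31; EF_J = 31+5 = 36
Expected project duration μ = 36 hours. Critical path: B → D → H → J.

Variance along critical path = 7.111 + 1.778 + 0.444 + 1.778 = 11.111
σ = √11.111 = 3.333 hours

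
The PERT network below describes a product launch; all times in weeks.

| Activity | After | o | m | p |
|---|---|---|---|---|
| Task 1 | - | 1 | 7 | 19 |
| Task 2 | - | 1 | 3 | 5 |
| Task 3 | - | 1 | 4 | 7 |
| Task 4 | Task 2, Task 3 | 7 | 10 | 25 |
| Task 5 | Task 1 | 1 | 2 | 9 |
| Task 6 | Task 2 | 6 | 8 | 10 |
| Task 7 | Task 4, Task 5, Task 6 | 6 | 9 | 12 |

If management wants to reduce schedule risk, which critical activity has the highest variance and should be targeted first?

te_Task 1 = (1 + 4·7 + 19)/6 = 48/6 = 8; σ²_Task 1 = ((19−1)/6)² = 9.000
te_Task 2 = (1 + 4·3 + 5)/6 = 18/6 = 3; σ²_Task 2 = ((5−1)/6)² = 0.444
te_Task 3 = (1 + 4·4 + 7)/6 = 24/6 = 4; σ²_Task 3 = ((7−1)/6)² = 1.000
te_Task 4 = (7 + 4·10 + 25)/6 = 72/6 = 12; σ²_Task 4 = ((25−7)/6)² = 9.000
te_Task 5 = (1 + 4·2 + 9)/6 = 18/6 = 3; σ²_Task 5 = ((9−1)/6)² = 1.778
te_Task 6 = (6 + 4·8 + 10)/6 = 48/6 = 8; σ²_Task 6 = ((10−6)/6)² = 0.444
te_Task 7 = (6 + 4·9 + 12)/6 = 54/6 = 9; σ²_Task 7 = ((12−6)/6)² = 1.000

Forward pass:
ES_Task 1 = 0; EF_Task 1 = 8
ES_Task 2 = 0; EF_Task 2 = 3
ES_Task 3 = 0; EF_Task 3 = 4
ES_Task 4 = max(EF_Task 2=3, EF_Task 3=4) = 4; EF_Task 4 = 4+12 = 16
ES_Task 5 = 8; EF_Task 5 = 8+3 = 11
ES_Task 6 = 3; EF_Task 6 = 3+8 = 11
ES_Task 7 = max(EF_Task 4=16, EF_Task 5=11, EF_Task 6=11) = 16; EF_Task 7 = 16+9 = 25
Expected project duration μ = 25 weeks. Critical path: Task 3 → Task 4 → Task 7.

Variances on critical path: σ²_Task 3=1.000, σ²_Task 4=9.000, σ²_Task 7=1.000.
Largest is σ²_Task 4 = 9.000.

Task 4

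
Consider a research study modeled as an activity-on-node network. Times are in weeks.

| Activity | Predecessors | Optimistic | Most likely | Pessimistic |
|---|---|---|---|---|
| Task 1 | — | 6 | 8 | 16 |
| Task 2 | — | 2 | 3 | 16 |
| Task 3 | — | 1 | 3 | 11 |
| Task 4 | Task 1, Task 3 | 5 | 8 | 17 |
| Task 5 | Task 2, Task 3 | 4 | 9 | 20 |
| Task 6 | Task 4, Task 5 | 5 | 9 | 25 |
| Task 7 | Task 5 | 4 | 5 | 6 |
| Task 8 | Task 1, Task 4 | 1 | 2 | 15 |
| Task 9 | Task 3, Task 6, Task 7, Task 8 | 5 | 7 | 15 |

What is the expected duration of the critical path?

37 weeks

te_Task 1 = (6 + 4·8 + 16)/6 = 54/6 = 9
te_Task 2 = (2 + 4·3 + 16)/6 = 30/6 = 5
te_Task 3 = (1 + 4·3 + 11)/6 = 24/6 = 4
te_Task 4 = (5 + 4·8 + 17)/6 = 54/6 = 9
te_Task 5 = (4 + 4·9 + 20)/6 = 60/6 = 10
te_Task 6 = (5 + 4·9 + 25)/6 = 66/6 = 11
te_Task 7 = (4 + 4·5 + 6)/6 = 30/6 = 5
te_Task 8 = (1 + 4·2 + 15)/6 = 24/6 = 4
te_Task 9 = (5 + 4·7 + 15)/6 = 48/6 = 8

Forward pass:
ES_Task 1 = 0; EF_Task 1 = 9
ES_Task 2 = 0; EF_Task 2 = 5
ES_Task 3 = 0; EF_Task 3 = 4
ES_Task 4 = max(EF_Task 1=9, EF_Task 3=4) = 9; EF_Task 4 = 9+9 = 18
ES_Task 5 = max(EF_Task 2=5, EF_Task 3=4) = 5; EF_Task 5 = 5+10 = 15
ES_Task 6 = max(EF_Task 4=18, EF_Task 5=15) = 18; EF_Task 6 = 18+11 = 29
ES_Task 7 = 15; EF_Task 7 = 15+5 = 20
ES_Task 8 = max(EF_Task 1=9, EF_Task 4=18) = 18; EF_Task 8 = 18+4 = 22
ES_Task 9 = max(EF_Task 3=4, EF_Task 6=29, EF_Task 7=20, EF_Task 8=22) = 29; EF_Task 9 = 29+8 = 37
Expected project duration μ = 37 weeks. Critical path: Task 1 → Task 4 → Task 6 → Task 9.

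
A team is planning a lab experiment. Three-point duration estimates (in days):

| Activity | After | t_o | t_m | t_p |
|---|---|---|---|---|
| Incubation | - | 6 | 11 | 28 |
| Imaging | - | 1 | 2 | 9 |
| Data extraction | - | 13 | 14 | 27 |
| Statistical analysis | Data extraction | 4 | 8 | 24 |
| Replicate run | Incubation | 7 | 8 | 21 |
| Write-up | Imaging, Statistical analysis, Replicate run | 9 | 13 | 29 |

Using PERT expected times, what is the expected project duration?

te_Incubation = (6 + 4·11 + 28)/6 = 78/6 = 13
te_Imaging = (1 + 4·2 + 9)/6 = 18/6 = 3
te_Data extraction = (13 + 4·14 + 27)/6 = 96/6 = 16
te_Statistical analysis = (4 + 4·8 + 24)/6 = 60/6 = 10
te_Replicate run = (7 + 4·8 + 21)/6 = 60/6 = 10
te_Write-up = (9 + 4·13 + 29)/6 = 90/6 = 15

Forward pass:
ES_Incubation = 0; EF_Incubation = 13
ES_Imaging = 0; EF_Imaging = 3
ES_Data extraction = 0; EF_Data extraction = 16
ES_Statistical analysis = 16; EF_Statistical analysis = 16+10 = 26
ES_Replicate run = 13; EF_Replicate run = 13+10 = 23
ES_Write-up = max(EF_Imaging=3, EF_Statistical analysis=26, EF_Replicate run=23) = 26; EF_Write-up = 26+15 = 41
Expected project duration μ = 41 days. Critical path: Data extraction → Statistical analysis → Write-up.

41 days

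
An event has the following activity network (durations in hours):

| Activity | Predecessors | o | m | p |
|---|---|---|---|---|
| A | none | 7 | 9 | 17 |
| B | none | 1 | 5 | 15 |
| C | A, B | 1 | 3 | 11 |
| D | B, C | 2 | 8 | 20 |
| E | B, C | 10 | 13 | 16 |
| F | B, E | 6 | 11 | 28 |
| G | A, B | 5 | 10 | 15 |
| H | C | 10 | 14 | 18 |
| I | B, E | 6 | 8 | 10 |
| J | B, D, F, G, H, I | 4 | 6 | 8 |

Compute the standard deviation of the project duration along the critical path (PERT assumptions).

te_A = (7 + 4·9 + 17)/6 = 60/6 = 10; σ²_A = ((17−7)/6)² = 2.778
te_B = (1 + 4·5 + 15)/6 = 36/6 = 6; σ²_B = ((15−1)/6)² = 5.444
te_C = (1 + 4·3 + 11)/6 = 24/6 = 4; σ²_C = ((11−1)/6)² = 2.778
te_D = (2 + 4·8 + 20)/6 = 54/6 = 9; σ²_D = ((20−2)/6)² = 9.000
te_E = (10 + 4·13 + 16)/6 = 78/6 = 13; σ²_E = ((16−10)/6)² = 1.000
te_F = (6 + 4·11 + 28)/6 = 78/6 = 13; σ²_F = ((28−6)/6)² = 13.444
te_G = (5 + 4·10 + 15)/6 = 60/6 = 10; σ²_G = ((15−5)/6)² = 2.778
te_H = (10 + 4·14 + 18)/6 = 84/6 = 14; σ²_H = ((18−10)/6)² = 1.778
te_I = (6 + 4·8 + 10)/6 = 48/6 = 8; σ²_I = ((10−6)/6)² = 0.444
te_J = (4 + 4·6 + 8)/6 = 36/6 = 6; σ²_J = ((8−4)/6)² = 0.444

Forward pass:
ES_A = 0; EF_A = 10
ES_B = 0; EF_B = 6
ES_C = max(EF_A=10, EF_B=6) = 10; EF_C = 10+4 = 14
ES_D = max(EF_B=6, EF_C=14) = 14; EF_D = 14+9 = 23
ES_E = max(EF_B=6, EF_C=14) = 14; EF_E = 14+13 = 27
ES_F = max(EF_B=6, EF_E=27) = 27; EF_F = 27+13 = 40
ES_G = max(EF_A=10, EF_B=6) = 10; EF_G = 10+10 = 20
ES_H = 14; EF_H = 14+14 = 28
ES_I = max(EF_B=6, EF_E=27) = 27; EF_I = 27+8 = 35
ES_J = max(EF_B=6, EF_D=23, EF_F=40, EF_G=20, EF_H=28, EF_I=35) = 40; EF_J = 40+6 = 46
Expected project duration μ = 46 hours. Critical path: A → C → E → F → J.

Variance along critical path = 2.778 + 2.778 + 1.000 + 13.444 + 0.444 = 20.444
σ = √20.444 = 4.522 hours

4.52 hours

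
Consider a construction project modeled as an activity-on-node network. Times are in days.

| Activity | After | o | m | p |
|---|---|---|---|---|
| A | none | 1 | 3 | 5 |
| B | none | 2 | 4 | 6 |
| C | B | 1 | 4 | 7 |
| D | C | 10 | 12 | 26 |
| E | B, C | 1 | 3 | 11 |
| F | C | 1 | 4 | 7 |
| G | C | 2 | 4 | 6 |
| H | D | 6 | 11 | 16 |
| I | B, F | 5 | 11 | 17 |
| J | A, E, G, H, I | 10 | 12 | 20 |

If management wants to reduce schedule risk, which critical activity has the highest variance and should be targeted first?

te_A = (1 + 4·3 + 5)/6 = 18/6 = 3; σ²_A = ((5−1)/6)² = 0.444
te_B = (2 + 4·4 + 6)/6 = 24/6 = 4; σ²_B = ((6−2)/6)² = 0.444
te_C = (1 + 4·4 + 7)/6 = 24/6 = 4; σ²_C = ((7−1)/6)² = 1.000
te_D = (10 + 4·12 + 26)/6 = 84/6 = 14; σ²_D = ((26−10)/6)² = 7.111
te_E = (1 + 4·3 + 11)/6 = 24/6 = 4; σ²_E = ((11−1)/6)² = 2.778
te_F = (1 + 4·4 + 7)/6 = 24/6 = 4; σ²_F = ((7−1)/6)² = 1.000
te_G = (2 + 4·4 + 6)/6 = 24/6 = 4; σ²_G = ((6−2)/6)² = 0.444
te_H = (6 + 4·11 + 16)/6 = 66/6 = 11; σ²_H = ((16−6)/6)² = 2.778
te_I = (5 + 4·11 + 17)/6 = 66/6 = 11; σ²_I = ((17−5)/6)² = 4.000
te_J = (10 + 4·12 + 20)/6 = 78/6 = 13; σ²_J = ((20−10)/6)² = 2.778

Forward pass:
ES_A = 0; EF_A = 3
ES_B = 0; EF_B = 4
ES_C = 4; EF_C = 4+4 = 8
ES_D = 8; EF_D = 8+14 = 22
ES_E = max(EF_B=4, EF_C=8) = 8; EF_E = 8+4 = 12
ES_F = 8; EF_F = 8+4 = 12
ES_G = 8; EF_G = 8+4 = 12
ES_H = 22; EF_H = 22+11 = 33
ES_I = max(EF_B=4, EF_F=12) = 12; EF_I = 12+11 = 23
ES_J = max(EF_A=3, EF_E=12, EF_G=12, EF_H=33, EF_I=23) = 33; EF_J = 33+13 = 46
Expected project duration μ = 46 days. Critical path: B → C → D → H → J.

Variances on critical path: σ²_B=0.444, σ²_C=1.000, σ²_D=7.111, σ²_H=2.778, σ²_J=2.778.
Largest is σ²_D = 7.111.

D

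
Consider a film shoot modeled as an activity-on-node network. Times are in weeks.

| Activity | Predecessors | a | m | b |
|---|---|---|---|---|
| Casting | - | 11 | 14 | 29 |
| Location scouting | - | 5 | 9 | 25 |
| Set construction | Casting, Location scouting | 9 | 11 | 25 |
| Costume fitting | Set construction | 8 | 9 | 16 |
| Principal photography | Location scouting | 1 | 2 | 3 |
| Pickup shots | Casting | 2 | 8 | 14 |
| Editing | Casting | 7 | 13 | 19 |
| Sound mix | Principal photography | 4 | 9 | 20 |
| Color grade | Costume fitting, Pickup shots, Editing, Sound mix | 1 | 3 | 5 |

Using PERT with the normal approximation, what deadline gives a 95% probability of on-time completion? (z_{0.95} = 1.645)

49.0 weeks

te_Casting = (11 + 4·14 + 29)/6 = 96/6 = 16; σ²_Casting = ((29−11)/6)² = 9.000
te_Location scouting = (5 + 4·9 + 25)/6 = 66/6 = 11; σ²_Location scouting = ((25−5)/6)² = 11.111
te_Set construction = (9 + 4·11 + 25)/6 = 78/6 = 13; σ²_Set construction = ((25−9)/6)² = 7.111
te_Costume fitting = (8 + 4·9 + 16)/6 = 60/6 = 10; σ²_Costume fitting = ((16−8)/6)² = 1.778
te_Principal photography = (1 + 4·2 + 3)/6 = 12/6 = 2; σ²_Principal photography = ((3−1)/6)² = 0.111
te_Pickup shots = (2 + 4·8 + 14)/6 = 48/6 = 8; σ²_Pickup shots = ((14−2)/6)² = 4.000
te_Editing = (7 + 4·13 + 19)/6 = 78/6 = 13; σ²_Editing = ((19−7)/6)² = 4.000
te_Sound mix = (4 + 4·9 + 20)/6 = 60/6 = 10; σ²_Sound mix = ((20−4)/6)² = 7.111
te_Color grade = (1 + 4·3 + 5)/6 = 18/6 = 3; σ²_Color grade = ((5−1)/6)² = 0.444

Forward pass:
ES_Casting = 0; EF_Casting = 16
ES_Location scouting = 0; EF_Location scouting = 11
ES_Set construction = max(EF_Casting=16, EF_Location scouting=11) = 16; EF_Set construction = 16+13 = 29
ES_Costume fitting = 29; EF_Costume fitting = 29+10 = 39
ES_Principal photography = 11; EF_Principal photography = 11+2 = 13
ES_Pickup shots = 16; EF_Pickup shots = 16+8 = 24
ES_Editing = 16; EF_Editing = 16+13 = 29
ES_Sound mix = 13; EF_Sound mix = 13+10 = 23
ES_Color grade = max(EF_Costume fitting=39, EF_Pickup shots=24, EF_Editing=29, EF_Sound mix=23) = 39; EF_Color grade = 39+3 = 42
Expected project duration μ = 42 weeks. Critical path: Casting → Set construction → Costume fitting → Color grade.

Variance along critical path = 9.000 + 7.111 + 1.778 + 0.444 = 18.333; σ = 4.282 weeks.
D = μ + z·σ = 42 + 1.645·4.282 = 49.0 weeks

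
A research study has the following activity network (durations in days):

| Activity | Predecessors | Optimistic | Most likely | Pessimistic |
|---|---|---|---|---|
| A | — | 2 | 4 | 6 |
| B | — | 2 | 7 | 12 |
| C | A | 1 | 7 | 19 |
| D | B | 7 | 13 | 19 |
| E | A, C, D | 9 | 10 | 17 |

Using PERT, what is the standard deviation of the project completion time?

te_A = (2 + 4·4 + 6)/6 = 24/6 = 4; σ²_A = ((6−2)/6)² = 0.444
te_B = (2 + 4·7 + 12)/6 = 42/6 = 7; σ²_B = ((12−2)/6)² = 2.778
te_C = (1 + 4·7 + 19)/6 = 48/6 = 8; σ²_C = ((19−1)/6)² = 9.000
te_D = (7 + 4·13 + 19)/6 = 78/6 = 13; σ²_D = ((19−7)/6)² = 4.000
te_E = (9 + 4·10 + 17)/6 = 66/6 = 11; σ²_E = ((17−9)/6)² = 1.778

Forward pass:
ES_A = 0; EF_A = 4
ES_B = 0; EF_B = 7
ES_C = 4; EF_C = 4+8 = 12
ES_D = 7; EF_D = 7+13 = 20
ES_E = max(EF_A=4, EF_C=12, EF_D=20) = 20; EF_E = 20+11 = 31
Expected project duration μ = 31 days. Critical path: B → D → E.

Variance along critical path = 2.778 + 4.000 + 1.778 = 8.556
σ = √8.556 = 2.925 days

2.92 days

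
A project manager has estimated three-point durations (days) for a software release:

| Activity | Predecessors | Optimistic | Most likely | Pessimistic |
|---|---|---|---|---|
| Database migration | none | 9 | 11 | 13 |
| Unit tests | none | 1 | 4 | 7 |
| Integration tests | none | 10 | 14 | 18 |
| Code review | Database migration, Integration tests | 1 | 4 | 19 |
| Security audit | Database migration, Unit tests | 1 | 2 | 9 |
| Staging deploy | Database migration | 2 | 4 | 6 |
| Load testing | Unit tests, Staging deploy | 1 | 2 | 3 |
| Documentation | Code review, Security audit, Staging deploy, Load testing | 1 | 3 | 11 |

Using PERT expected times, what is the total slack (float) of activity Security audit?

6 days

te_Database migration = (9 + 4·11 + 13)/6 = 66/6 = 11
te_Unit tests = (1 + 4·4 + 7)/6 = 24/6 = 4
te_Integration tests = (10 + 4·14 + 18)/6 = 84/6 = 14
te_Code review = (1 + 4·4 + 19)/6 = 36/6 = 6
te_Security audit = (1 + 4·2 + 9)/6 = 18/6 = 3
te_Staging deploy = (2 + 4·4 + 6)/6 = 24/6 = 4
te_Load testing = (1 + 4·2 + 3)/6 = 12/6 = 2
te_Documentation = (1 + 4·3 + 11)/6 = 24/6 = 4

Forward pass:
ES_Database migration = 0; EF_Database migration = 11
ES_Unit tests = 0; EF_Unit tests = 4
ES_Integration tests = 0; EF_Integration tests = 14
ES_Code review = max(EF_Database migration=11, EF_Integration tests=14) = 14; EF_Code review = 14+6 = 20
ES_Security audit = max(EF_Database migration=11, EF_Unit tests=4) = 11; EF_Security audit = 11+3 = 14
ES_Staging deploy = 11; EF_Staging deploy = 11+4 = 15
ES_Load testing = max(EF_Unit tests=4, EF_Staging deploy=15) = 15; EF_Load testing = 15+2 = 17
ES_Documentation = max(EF_Code review=20, EF_Security audit=14, EF_Staging deploy=15, EF_Load testing=17) = 20; EF_Documentation = 20+4 = 24
Expected project duration μ = 24 days. Critical path: Integration tests → Code review → Documentation.

Backward pass:
LF_Documentation = 24; LS_Documentation = 24−4 = 20
LF_Load testing = LS_Documentation = 20; LS_Load testing = 20−2 = 18
LF_Staging deploy = min(LS_Load testing=18, LS_Documentation=20) = 18; LS_Staging deploy = 18−4 = 14
LF_Security audit = LS_Documentation = 20; LS_Security audit = 20−3 = 17
LF_Code review = LS_Documentation = 20; LS_Code review = 20−6 = 14
LF_Integration tests = LS_Code review = 14; LS_Integration tests = 14−14 = 0
LF_Unit tests = min(LS_Security audit=17, LS_Load testing=18) = 17; LS_Unit tests = 17−4 = 13
LF_Database migration = min(LS_Code review=14, LS_Security audit=17, LS_Staging deploy=14) = 14; LS_Database migration = 14−11 = 3
Slack_Security audit = LS_Security audit − ES_Security audit = 17 − 11 = 6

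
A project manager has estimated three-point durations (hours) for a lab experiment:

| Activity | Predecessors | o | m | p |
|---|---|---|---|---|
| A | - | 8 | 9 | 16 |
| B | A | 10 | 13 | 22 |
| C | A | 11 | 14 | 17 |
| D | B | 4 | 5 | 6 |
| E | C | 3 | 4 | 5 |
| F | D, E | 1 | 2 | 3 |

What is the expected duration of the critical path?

te_A = (8 + 4·9 + 16)/6 = 60/6 = 10
te_B = (10 + 4·13 + 22)/6 = 84/6 = 14
te_C = (11 + 4·14 + 17)/6 = 84/6 = 14
te_D = (4 + 4·5 + 6)/6 = 30/6 = 5
te_E = (3 + 4·4 + 5)/6 = 24/6 = 4
te_F = (1 + 4·2 + 3)/6 = 12/6 = 2

Forward pass:
ES_A = 0; EF_A = 10
ES_B = 10; EF_B = 10+14 = 24
ES_C = 10; EF_C = 10+14 = 24
ES_D = 24; EF_D = 24+5 = 29
ES_E = 24; EF_E = 24+4 = 28
ES_F = max(EF_D=29, EF_E=28) = 29; EF_F = 29+2 = 31
Expected project duration μ = 31 hours. Critical path: A → B → D → F.

31 hours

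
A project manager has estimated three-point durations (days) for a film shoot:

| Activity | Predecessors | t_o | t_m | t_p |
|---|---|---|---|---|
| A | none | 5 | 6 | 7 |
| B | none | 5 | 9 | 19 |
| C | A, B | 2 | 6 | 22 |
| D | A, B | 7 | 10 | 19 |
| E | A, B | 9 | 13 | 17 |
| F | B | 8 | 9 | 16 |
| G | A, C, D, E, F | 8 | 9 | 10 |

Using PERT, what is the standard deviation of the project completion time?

2.71 days

te_A = (5 + 4·6 + 7)/6 = 36/6 = 6; σ²_A = ((7−5)/6)² = 0.111
te_B = (5 + 4·9 + 19)/6 = 60/6 = 10; σ²_B = ((19−5)/6)² = 5.444
te_C = (2 + 4·6 + 22)/6 = 48/6 = 8; σ²_C = ((22−2)/6)² = 11.111
te_D = (7 + 4·10 + 19)/6 = 66/6 = 11; σ²_D = ((19−7)/6)² = 4.000
te_E = (9 + 4·13 + 17)/6 = 78/6 = 13; σ²_E = ((17−9)/6)² = 1.778
te_F = (8 + 4·9 + 16)/6 = 60/6 = 10; σ²_F = ((16−8)/6)² = 1.778
te_G = (8 + 4·9 + 10)/6 = 54/6 = 9; σ²_G = ((10−8)/6)² = 0.111

Forward pass:
ES_A = 0; EF_A = 6
ES_B = 0; EF_B = 10
ES_C = max(EF_A=6, EF_B=10) = 10; EF_C = 10+8 = 18
ES_D = max(EF_A=6, EF_B=10) = 10; EF_D = 10+11 = 21
ES_E = max(EF_A=6, EF_B=10) = 10; EF_E = 10+13 = 23
ES_F = 10; EF_F = 10+10 = 20
ES_G = max(EF_A=6, EF_C=18, EF_D=21, EF_E=23, EF_F=20) = 23; EF_G = 23+9 = 32
Expected project duration μ = 32 days. Critical path: B → E → G.

Variance along critical path = 5.444 + 1.778 + 0.111 = 7.333
σ = √7.333 = 2.708 days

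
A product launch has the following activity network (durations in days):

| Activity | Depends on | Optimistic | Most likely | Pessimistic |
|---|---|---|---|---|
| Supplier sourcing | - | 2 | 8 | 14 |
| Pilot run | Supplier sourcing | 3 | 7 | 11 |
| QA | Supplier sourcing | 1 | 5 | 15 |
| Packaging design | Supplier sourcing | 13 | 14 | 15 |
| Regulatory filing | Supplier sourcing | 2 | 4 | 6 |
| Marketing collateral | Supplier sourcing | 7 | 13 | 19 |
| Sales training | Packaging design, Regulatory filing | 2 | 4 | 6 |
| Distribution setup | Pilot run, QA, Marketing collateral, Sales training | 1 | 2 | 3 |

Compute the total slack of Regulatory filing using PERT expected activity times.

te_Supplier sourcing = (2 + 4·8 + 14)/6 = 48/6 = 8
te_Pilot run = (3 + 4·7 + 11)/6 = 42/6 = 7
te_QA = (1 + 4·5 + 15)/6 = 36/6 = 6
te_Packaging design = (13 + 4·14 + 15)/6 = 84/6 = 14
te_Regulatory filing = (2 + 4·4 + 6)/6 = 24/6 = 4
te_Marketing collateral = (7 + 4·13 + 19)/6 = 78/6 = 13
te_Sales training = (2 + 4·4 + 6)/6 = 24/6 = 4
te_Distribution setup = (1 + 4·2 + 3)/6 = 12/6 = 2

Forward pass:
ES_Supplier sourcing = 0; EF_Supplier sourcing = 8
ES_Pilot run = 8; EF_Pilot run = 8+7 = 15
ES_QA = 8; EF_QA = 8+6 = 14
ES_Packaging design = 8; EF_Packaging design = 8+14 = 22
ES_Regulatory filing = 8; EF_Regulatory filing = 8+4 = 12
ES_Marketing collateral = 8; EF_Marketing collateral = 8+13 = 21
ES_Sales training = max(EF_Packaging design=22, EF_Regulatory filing=12) = 22; EF_Sales training = 22+4 = 26
ES_Distribution setup = max(EF_Pilot run=15, EF_QA=14, EF_Marketing collateral=21, EF_Sales training=26) = 26; EF_Distribution setup = 26+2 = 28
Expected project duration μ = 28 days. Critical path: Supplier sourcing → Packaging design → Sales training → Distribution setup.

Backward pass:
LF_Distribution setup = 28; LS_Distribution setup = 28−2 = 26
LF_Sales training = LS_Distribution setup = 26; LS_Sales training = 26−4 = 22
LF_Marketing collateral = LS_Distribution setup = 26; LS_Marketing collateral = 26−13 = 13
LF_Regulatory filing = LS_Sales training = 22; LS_Regulatory filing = 22−4 = 18
LF_Packaging design = LS_Sales training = 22; LS_Packaging design = 22−14 = 8
LF_QA = LS_Distribution setup = 26; LS_QA = 26−6 = 20
LF_Pilot run = LS_Distribution setup = 26; LS_Pilot run = 26−7 = 19
LF_Supplier sourcing = min(LS_Pilot run=19, LS_QA=20, LS_Packaging design=8, LS_Regulatory filing=18, LS_Marketing collateral=13) = 8; LS_Supplier sourcing = 8−8 = 0
Slack_Regulatory filing = LS_Regulatory filing − ES_Regulatory filing = 18 − 8 = 10

10 days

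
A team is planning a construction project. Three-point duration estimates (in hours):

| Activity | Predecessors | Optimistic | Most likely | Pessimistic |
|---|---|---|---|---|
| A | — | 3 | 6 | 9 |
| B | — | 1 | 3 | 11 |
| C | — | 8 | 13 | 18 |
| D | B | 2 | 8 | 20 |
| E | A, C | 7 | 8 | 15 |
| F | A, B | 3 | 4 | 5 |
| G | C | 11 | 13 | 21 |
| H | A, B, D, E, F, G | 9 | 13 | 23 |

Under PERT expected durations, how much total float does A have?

te_A = (3 + 4·6 + 9)/6 = 36/6 = 6
te_B = (1 + 4·3 + 11)/6 = 24/6 = 4
te_C = (8 + 4·13 + 18)/6 = 78/6 = 13
te_D = (2 + 4·8 + 20)/6 = 54/6 = 9
te_E = (7 + 4·8 + 15)/6 = 54/6 = 9
te_F = (3 + 4·4 + 5)/6 = 24/6 = 4
te_G = (11 + 4·13 + 21)/6 = 84/6 = 14
te_H = (9 + 4·13 + 23)/6 = 84/6 = 14

Forward pass:
ES_A = 0; EF_A = 6
ES_B = 0; EF_B = 4
ES_C = 0; EF_C = 13
ES_D = 4; EF_D = 4+9 = 13
ES_E = max(EF_A=6, EF_C=13) = 13; EF_E = 13+9 = 22
ES_F = max(EF_A=6, EF_B=4) = 6; EF_F = 6+4 = 10
ES_G = 13; EF_G = 13+14 = 27
ES_H = max(EF_A=6, EF_B=4, EF_D=13, EF_E=22, EF_F=10, EF_G=27) = 27; EF_H = 27+14 = 41
Expected project duration μ = 41 hours. Critical path: C → G → H.

Backward pass:
LF_H = 41; LS_H = 41−14 = 27
LF_G = LS_H = 27; LS_G = 27−14 = 13
LF_F = LS_H = 27; LS_F = 27−4 = 23
LF_E = LS_H = 27; LS_E = 27−9 = 18
LF_D = LS_H = 27; LS_D = 27−9 = 18
LF_C = min(LS_E=18, LS_G=13) = 13; LS_C = 13−13 = 0
LF_B = min(LS_D=18, LS_F=23, LS_H=27) = 18; LS_B = 18−4 = 14
LF_A = min(LS_E=18, LS_F=23, LS_H=27) = 18; LS_A = 18−6 = 12
Slack_A = LS_A − ES_A = 12 − 0 = 12

12 hours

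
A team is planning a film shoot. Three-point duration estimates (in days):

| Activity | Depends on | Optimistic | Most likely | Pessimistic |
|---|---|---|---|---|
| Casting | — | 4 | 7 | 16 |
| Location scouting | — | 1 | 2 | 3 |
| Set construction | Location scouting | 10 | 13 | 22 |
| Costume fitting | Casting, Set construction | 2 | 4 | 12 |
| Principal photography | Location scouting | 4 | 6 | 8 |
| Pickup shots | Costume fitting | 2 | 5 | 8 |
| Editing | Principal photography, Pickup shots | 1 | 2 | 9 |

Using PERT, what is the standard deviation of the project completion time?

3.11 days

te_Casting = (4 + 4·7 + 16)/6 = 48/6 = 8; σ²_Casting = ((16−4)/6)² = 4.000
te_Location scouting = (1 + 4·2 + 3)/6 = 12/6 = 2; σ²_Location scouting = ((3−1)/6)² = 0.111
te_Set construction = (10 + 4·13 + 22)/6 = 84/6 = 14; σ²_Set construction = ((22−10)/6)² = 4.000
te_Costume fitting = (2 + 4·4 + 12)/6 = 30/6 = 5; σ²_Costume fitting = ((12−2)/6)² = 2.778
te_Principal photography = (4 + 4·6 + 8)/6 = 36/6 = 6; σ²_Principal photography = ((8−4)/6)² = 0.444
te_Pickup shots = (2 + 4·5 + 8)/6 = 30/6 = 5; σ²_Pickup shots = ((8−2)/6)² = 1.000
te_Editing = (1 + 4·2 + 9)/6 = 18/6 = 3; σ²_Editing = ((9−1)/6)² = 1.778

Forward pass:
ES_Casting = 0; EF_Casting = 8
ES_Location scouting = 0; EF_Location scouting = 2
ES_Set construction = 2; EF_Set construction = 2+14 = 16
ES_Costume fitting = max(EF_Casting=8, EF_Set construction=16) = 16; EF_Costume fitting = 16+5 = 21
ES_Principal photography = 2; EF_Principal photography = 2+6 = 8
ES_Pickup shots = 21; EF_Pickup shots = 21+5 = 26
ES_Editing = max(EF_Principal photography=8, EF_Pickup shots=26) = 26; EF_Editing = 26+3 = 29
Expected project duration μ = 29 days. Critical path: Location scouting → Set construction → Costume fitting → Pickup shots → Editing.

Variance along critical path = 0.111 + 4.000 + 2.778 + 1.000 + 1.778 = 9.667
σ = √9.667 = 3.109 days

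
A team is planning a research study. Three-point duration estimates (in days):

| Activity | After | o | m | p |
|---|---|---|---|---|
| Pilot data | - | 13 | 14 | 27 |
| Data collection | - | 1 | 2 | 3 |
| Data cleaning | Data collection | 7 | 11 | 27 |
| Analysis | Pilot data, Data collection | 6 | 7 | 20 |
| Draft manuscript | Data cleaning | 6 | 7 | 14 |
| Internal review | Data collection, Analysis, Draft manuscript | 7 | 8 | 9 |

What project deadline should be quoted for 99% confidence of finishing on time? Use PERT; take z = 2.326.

te_Pilot data = (13 + 4·14 + 27)/6 = 96/6 = 16; σ²_Pilot data = ((27−13)/6)² = 5.444
te_Data collection = (1 + 4·2 + 3)/6 = 12/6 = 2; σ²_Data collection = ((3−1)/6)² = 0.111
te_Data cleaning = (7 + 4·11 + 27)/6 = 78/6 = 13; σ²_Data cleaning = ((27−7)/6)² = 11.111
te_Analysis = (6 + 4·7 + 20)/6 = 54/6 = 9; σ²_Analysis = ((20−6)/6)² = 5.444
te_Draft manuscript = (6 + 4·7 + 14)/6 = 48/6 = 8; σ²_Draft manuscript = ((14−6)/6)² = 1.778
te_Internal review = (7 + 4·8 + 9)/6 = 48/6 = 8; σ²_Internal review = ((9−7)/6)² = 0.111

Forward pass:
ES_Pilot data = 0; EF_Pilot data = 16
ES_Data collection = 0; EF_Data collection = 2
ES_Data cleaning = 2; EF_Data cleaning = 2+13 = 15
ES_Analysis = max(EF_Pilot data=16, EF_Data collection=2) = 16; EF_Analysis = 16+9 = 25
ES_Draft manuscript = 15; EF_Draft manuscript = 15+8 = 23
ES_Internal review = max(EF_Data collection=2, EF_Analysis=25, EF_Draft manuscript=23) = 25; EF_Internal review = 25+8 = 33
Expected project duration μ = 33 days. Critical path: Pilot data → Analysis → Internal review.

Variance along critical path = 5.444 + 5.444 + 0.111 = 11.000; σ = 3.317 days.
D = μ + z·σ = 33 + 2.326·3.317 = 40.7 days

40.7 days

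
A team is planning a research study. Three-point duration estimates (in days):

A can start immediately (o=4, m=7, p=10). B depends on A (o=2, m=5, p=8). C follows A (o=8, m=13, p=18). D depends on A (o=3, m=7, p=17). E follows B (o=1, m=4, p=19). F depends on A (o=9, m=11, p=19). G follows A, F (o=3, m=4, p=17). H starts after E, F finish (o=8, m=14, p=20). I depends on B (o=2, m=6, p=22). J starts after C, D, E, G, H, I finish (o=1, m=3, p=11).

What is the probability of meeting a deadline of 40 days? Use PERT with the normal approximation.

te_A = (4 + 4·7 + 10)/6 = 42/6 = 7; σ²_A = ((10−4)/6)² = 1.000
te_B = (2 + 4·5 + 8)/6 = 30/6 = 5; σ²_B = ((8−2)/6)² = 1.000
te_C = (8 + 4·13 + 18)/6 = 78/6 = 13; σ²_C = ((18−8)/6)² = 2.778
te_D = (3 + 4·7 + 17)/6 = 48/6 = 8; σ²_D = ((17−3)/6)² = 5.444
te_E = (1 + 4·4 + 19)/6 = 36/6 = 6; σ²_E = ((19−1)/6)² = 9.000
te_F = (9 + 4·11 + 19)/6 = 72/6 = 12; σ²_F = ((19−9)/6)² = 2.778
te_G = (3 + 4·4 + 17)/6 = 36/6 = 6; σ²_G = ((17−3)/6)² = 5.444
te_H = (8 + 4·14 + 20)/6 = 84/6 = 14; σ²_H = ((20−8)/6)² = 4.000
te_I = (2 + 4·6 + 22)/6 = 48/6 = 8; σ²_I = ((22−2)/6)² = 11.111
te_J = (1 + 4·3 + 11)/6 = 24/6 = 4; σ²_J = ((11−1)/6)² = 2.778

Forward pass:
ES_A = 0; EF_A = 7
ES_B = 7; EF_B = 7+5 = 12
ES_C = 7; EF_C = 7+13 = 20
ES_D = 7; EF_D = 7+8 = 15
ES_E = 12; EF_E = 12+6 = 18
ES_F = 7; EF_F = 7+12 = 19
ES_G = max(EF_A=7, EF_F=19) = 19; EF_G = 19+6 = 25
ES_H = max(EF_E=18, EF_F=19) = 19; EF_H = 19+14 = 33
ES_I = 12; EF_I = 12+8 = 20
ES_J = max(EF_C=20, EF_D=15, EF_E=18, EF_G=25, EF_H=33, EF_I=20) = 33; EF_J = 33+4 = 37
Expected project duration μ = 37 days. Critical path: A → F → H → J.

Variance along critical path = 1.000 + 2.778 + 4.000 + 2.778 = 10.556; σ = √10.556 = 3.249 days.
Z = (40 − 37) / 3.249 = 0.923
P(T ≤ 40) = Φ(0.923) ≈ 0.822

0.822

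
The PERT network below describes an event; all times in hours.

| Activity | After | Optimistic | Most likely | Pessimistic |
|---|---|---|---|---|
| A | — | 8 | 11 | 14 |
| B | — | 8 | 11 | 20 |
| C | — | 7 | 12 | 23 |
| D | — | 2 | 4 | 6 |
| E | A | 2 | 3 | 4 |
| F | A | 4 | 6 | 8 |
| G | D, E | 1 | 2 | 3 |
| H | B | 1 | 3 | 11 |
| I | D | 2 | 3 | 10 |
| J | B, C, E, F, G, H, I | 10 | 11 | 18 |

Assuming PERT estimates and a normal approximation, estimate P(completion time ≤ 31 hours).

te_A = (8 + 4·11 + 14)/6 = 66/6 = 11; σ²_A = ((14−8)/6)² = 1.000
te_B = (8 + 4·11 + 20)/6 = 72/6 = 12; σ²_B = ((20−8)/6)² = 4.000
te_C = (7 + 4·12 + 23)/6 = 78/6 = 13; σ²_C = ((23−7)/6)² = 7.111
te_D = (2 + 4·4 + 6)/6 = 24/6 = 4; σ²_D = ((6−2)/6)² = 0.444
te_E = (2 + 4·3 + 4)/6 = 18/6 = 3; σ²_E = ((4−2)/6)² = 0.111
te_F = (4 + 4·6 + 8)/6 = 36/6 = 6; σ²_F = ((8−4)/6)² = 0.444
te_G = (1 + 4·2 + 3)/6 = 12/6 = 2; σ²_G = ((3−1)/6)² = 0.111
te_H = (1 + 4·3 + 11)/6 = 24/6 = 4; σ²_H = ((11−1)/6)² = 2.778
te_I = (2 + 4·3 + 10)/6 = 24/6 = 4; σ²_I = ((10−2)/6)² = 1.778
te_J = (10 + 4·11 + 18)/6 = 72/6 = 12; σ²_J = ((18−10)/6)² = 1.778

Forward pass:
ES_A = 0; EF_A = 11
ES_B = 0; EF_B = 12
ES_C = 0; EF_C = 13
ES_D = 0; EF_D = 4
ES_E = 11; EF_E = 11+3 = 14
ES_F = 11; EF_F = 11+6 = 17
ES_G = max(EF_D=4, EF_E=14) = 14; EF_G = 14+2 = 16
ES_H = 12; EF_H = 12+4 = 16
ES_I = 4; EF_I = 4+4 = 8
ES_J = max(EF_B=12, EF_C=13, EF_E=14, EF_F=17, EF_G=16, EF_H=16, EF_I=8) = 17; EF_J = 17+12 = 29
Expected project duration μ = 29 hours. Critical path: A → F → J.

Variance along critical path = 1.000 + 0.444 + 1.778 = 3.222; σ = √3.222 = 1.795 hours.
Z = (31 − 29) / 1.795 = 1.114
P(T ≤ 31) = Φ(1.114) ≈ 0.867

0.867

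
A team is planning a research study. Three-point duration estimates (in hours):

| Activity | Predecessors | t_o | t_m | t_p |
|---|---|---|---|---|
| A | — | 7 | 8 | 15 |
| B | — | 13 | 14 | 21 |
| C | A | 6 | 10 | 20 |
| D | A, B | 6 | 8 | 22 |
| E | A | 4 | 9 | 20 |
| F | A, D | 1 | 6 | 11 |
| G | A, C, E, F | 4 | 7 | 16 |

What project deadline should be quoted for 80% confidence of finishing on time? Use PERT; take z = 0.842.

42.3 hours

te_A = (7 + 4·8 + 15)/6 = 54/6 = 9; σ²_A = ((15−7)/6)² = 1.778
te_B = (13 + 4·14 + 21)/6 = 90/6 = 15; σ²_B = ((21−13)/6)² = 1.778
te_C = (6 + 4·10 + 20)/6 = 66/6 = 11; σ²_C = ((20−6)/6)² = 5.444
te_D = (6 + 4·8 + 22)/6 = 60/6 = 10; σ²_D = ((22−6)/6)² = 7.111
te_E = (4 + 4·9 + 20)/6 = 60/6 = 10; σ²_E = ((20−4)/6)² = 7.111
te_F = (1 + 4·6 + 11)/6 = 36/6 = 6; σ²_F = ((11−1)/6)² = 2.778
te_G = (4 + 4·7 + 16)/6 = 48/6 = 8; σ²_G = ((16−4)/6)² = 4.000

Forward pass:
ES_A = 0; EF_A = 9
ES_B = 0; EF_B = 15
ES_C = 9; EF_C = 9+11 = 20
ES_D = max(EF_A=9, EF_B=15) = 15; EF_D = 15+10 = 25
ES_E = 9; EF_E = 9+10 = 19
ES_F = max(EF_A=9, EF_D=25) = 25; EF_F = 25+6 = 31
ES_G = max(EF_A=9, EF_C=20, EF_E=19, EF_F=31) = 31; EF_G = 31+8 = 39
Expected project duration μ = 39 hours. Critical path: B → D → F → G.

Variance along critical path = 1.778 + 7.111 + 2.778 + 4.000 = 15.667; σ = 3.958 hours.
D = μ + z·σ = 39 + 0.842·3.958 = 42.3 hours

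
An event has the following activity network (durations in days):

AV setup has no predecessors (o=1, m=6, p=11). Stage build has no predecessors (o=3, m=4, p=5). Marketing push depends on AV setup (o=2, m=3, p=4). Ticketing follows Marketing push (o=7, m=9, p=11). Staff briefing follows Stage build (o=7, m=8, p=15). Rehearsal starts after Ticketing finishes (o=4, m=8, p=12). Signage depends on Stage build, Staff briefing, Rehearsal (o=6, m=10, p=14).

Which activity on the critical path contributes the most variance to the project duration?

AV setup

te_AV setup = (1 + 4·6 + 11)/6 = 36/6 = 6; σ²_AV setup = ((11−1)/6)² = 2.778
te_Stage build = (3 + 4·4 + 5)/6 = 24/6 = 4; σ²_Stage build = ((5−3)/6)² = 0.111
te_Marketing push = (2 + 4·3 + 4)/6 = 18/6 = 3; σ²_Marketing push = ((4−2)/6)² = 0.111
te_Ticketing = (7 + 4·9 + 11)/6 = 54/6 = 9; σ²_Ticketing = ((11−7)/6)² = 0.444
te_Staff briefing = (7 + 4·8 + 15)/6 = 54/6 = 9; σ²_Staff briefing = ((15−7)/6)² = 1.778
te_Rehearsal = (4 + 4·8 + 12)/6 = 48/6 = 8; σ²_Rehearsal = ((12−4)/6)² = 1.778
te_Signage = (6 + 4·10 + 14)/6 = 60/6 = 10; σ²_Signage = ((14−6)/6)² = 1.778

Forward pass:
ES_AV setup = 0; EF_AV setup = 6
ES_Stage build = 0; EF_Stage build = 4
ES_Marketing push = 6; EF_Marketing push = 6+3 = 9
ES_Ticketing = 9; EF_Ticketing = 9+9 = 18
ES_Staff briefing = 4; EF_Staff briefing = 4+9 = 13
ES_Rehearsal = 18; EF_Rehearsal = 18+8 = 26
ES_Signage = max(EF_Stage build=4, EF_Staff briefing=13, EF_Rehearsal=26) = 26; EF_Signage = 26+10 = 36
Expected project duration μ = 36 days. Critical path: AV setup → Marketing push → Ticketing → Rehearsal → Signage.

Variances on critical path: σ²_AV setup=2.778, σ²_Marketing push=0.111, σ²_Ticketing=0.444, σ²_Rehearsal=1.778, σ²_Signage=1.778.
Largest is σ²_AV setup = 2.778.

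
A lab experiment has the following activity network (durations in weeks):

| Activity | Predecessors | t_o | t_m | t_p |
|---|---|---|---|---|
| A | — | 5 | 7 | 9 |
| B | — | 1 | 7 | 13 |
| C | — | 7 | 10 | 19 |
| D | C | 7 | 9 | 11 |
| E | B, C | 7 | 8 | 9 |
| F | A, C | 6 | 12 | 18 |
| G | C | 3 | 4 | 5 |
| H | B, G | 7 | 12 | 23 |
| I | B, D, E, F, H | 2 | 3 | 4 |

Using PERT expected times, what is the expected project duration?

te_A = (5 + 4·7 + 9)/6 = 42/6 = 7
te_B = (1 + 4·7 + 13)/6 = 42/6 = 7
te_C = (7 + 4·10 + 19)/6 = 66/6 = 11
te_D = (7 + 4·9 + 11)/6 = 54/6 = 9
te_E = (7 + 4·8 + 9)/6 = 48/6 = 8
te_F = (6 + 4·12 + 18)/6 = 72/6 = 12
te_G = (3 + 4·4 + 5)/6 = 24/6 = 4
te_H = (7 + 4·12 + 23)/6 = 78/6 = 13
te_I = (2 + 4·3 + 4)/6 = 18/6 = 3

Forward pass:
ES_A = 0; EF_A = 7
ES_B = 0; EF_B = 7
ES_C = 0; EF_C = 11
ES_D = 11; EF_D = 11+9 = 20
ES_E = max(EF_B=7, EF_C=11) = 11; EF_E = 11+8 = 19
ES_F = max(EF_A=7, EF_C=11) = 11; EF_F = 11+12 = 23
ES_G = 11; EF_G = 11+4 = 15
ES_H = max(EF_B=7, EF_G=15) = 15; EF_H = 15+13 = 28
ES_I = max(EF_B=7, EF_D=20, EF_E=19, EF_F=23, EF_H=28) = 28; EF_I = 28+3 = 31
Expected project duration μ = 31 weeks. Critical path: C → G → H → I.

31 weeks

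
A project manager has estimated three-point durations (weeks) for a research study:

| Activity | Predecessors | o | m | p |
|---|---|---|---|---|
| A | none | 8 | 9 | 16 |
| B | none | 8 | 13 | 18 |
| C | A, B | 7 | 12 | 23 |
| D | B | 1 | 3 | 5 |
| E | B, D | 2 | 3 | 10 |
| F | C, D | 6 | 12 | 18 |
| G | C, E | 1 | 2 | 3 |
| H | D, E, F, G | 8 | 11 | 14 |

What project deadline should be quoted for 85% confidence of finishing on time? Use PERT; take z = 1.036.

te_A = (8 + 4·9 + 16)/6 = 60/6 = 10; σ²_A = ((16−8)/6)² = 1.778
te_B = (8 + 4·13 + 18)/6 = 78/6 = 13; σ²_B = ((18−8)/6)² = 2.778
te_C = (7 + 4·12 + 23)/6 = 78/6 = 13; σ²_C = ((23−7)/6)² = 7.111
te_D = (1 + 4·3 + 5)/6 = 18/6 = 3; σ²_D = ((5−1)/6)² = 0.444
te_E = (2 + 4·3 + 10)/6 = 24/6 = 4; σ²_E = ((10−2)/6)² = 1.778
te_F = (6 + 4·12 + 18)/6 = 72/6 = 12; σ²_F = ((18−6)/6)² = 4.000
te_G = (1 + 4·2 + 3)/6 = 12/6 = 2; σ²_G = ((3−1)/6)² = 0.111
te_H = (8 + 4·11 + 14)/6 = 66/6 = 11; σ²_H = ((14−8)/6)² = 1.000

Forward pass:
ES_A = 0; EF_A = 10
ES_B = 0; EF_B = 13
ES_C = max(EF_A=10, EF_B=13) = 13; EF_C = 13+13 = 26
ES_D = 13; EF_D = 13+3 = 16
ES_E = max(EF_B=13, EF_D=16) = 16; EF_E = 16+4 = 20
ES_F = max(EF_C=26, EF_D=16) = 26; EF_F = 26+12 = 38
ES_G = max(EF_C=26, EF_E=20) = 26; EF_G = 26+2 = 28
ES_H = max(EF_D=16, EF_E=20, EF_F=38, EF_G=28) = 38; EF_H = 38+11 = 49
Expected project duration μ = 49 weeks. Critical path: B → C → F → H.

Variance along critical path = 2.778 + 7.111 + 4.000 + 1.000 = 14.889; σ = 3.859 weeks.
D = μ + z·σ = 49 + 1.036·3.859 = 53.0 weeks

53.0 weeks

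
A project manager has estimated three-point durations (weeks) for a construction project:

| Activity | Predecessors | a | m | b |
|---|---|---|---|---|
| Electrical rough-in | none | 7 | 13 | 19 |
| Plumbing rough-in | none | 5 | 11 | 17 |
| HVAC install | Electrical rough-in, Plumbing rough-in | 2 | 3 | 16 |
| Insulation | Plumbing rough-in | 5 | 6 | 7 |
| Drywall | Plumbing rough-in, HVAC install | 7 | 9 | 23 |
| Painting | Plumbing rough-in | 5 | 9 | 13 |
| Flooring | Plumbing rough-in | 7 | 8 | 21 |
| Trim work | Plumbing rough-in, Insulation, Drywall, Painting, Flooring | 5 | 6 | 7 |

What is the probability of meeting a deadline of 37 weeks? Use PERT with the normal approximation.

0.688

te_Electrical rough-in = (7 + 4·13 + 19)/6 = 78/6 = 13; σ²_Electrical rough-in = ((19−7)/6)² = 4.000
te_Plumbing rough-in = (5 + 4·11 + 17)/6 = 66/6 = 11; σ²_Plumbing rough-in = ((17−5)/6)² = 4.000
te_HVAC install = (2 + 4·3 + 16)/6 = 30/6 = 5; σ²_HVAC install = ((16−2)/6)² = 5.444
te_Insulation = (5 + 4·6 + 7)/6 = 36/6 = 6; σ²_Insulation = ((7−5)/6)² = 0.111
te_Drywall = (7 + 4·9 + 23)/6 = 66/6 = 11; σ²_Drywall = ((23−7)/6)² = 7.111
te_Painting = (5 + 4·9 + 13)/6 = 54/6 = 9; σ²_Painting = ((13−5)/6)² = 1.778
te_Flooring = (7 + 4·8 + 21)/6 = 60/6 = 10; σ²_Flooring = ((21−7)/6)² = 5.444
te_Trim work = (5 + 4·6 + 7)/6 = 36/6 = 6; σ²_Trim work = ((7−5)/6)² = 0.111

Forward pass:
ES_Electrical rough-in = 0; EF_Electrical rough-in = 13
ES_Plumbing rough-in = 0; EF_Plumbing rough-in = 11
ES_HVAC install = max(EF_Electrical rough-in=13, EF_Plumbing rough-in=11) = 13; EF_HVAC install = 13+5 = 18
ES_Insulation = 11; EF_Insulation = 11+6 = 17
ES_Drywall = max(EF_Plumbing rough-in=11, EF_HVAC install=18) = 18; EF_Drywall = 18+11 = 29
ES_Painting = 11; EF_Painting = 11+9 = 20
ES_Flooring = 11; EF_Flooring = 11+10 = 21
ES_Trim work = max(EF_Plumbing rough-in=11, EF_Insulation=17, EF_Drywall=29, EF_Painting=20, EF_Flooring=21) = 29; EF_Trim work = 29+6 = 35
Expected project duration μ = 35 weeks. Critical path: Electrical rough-in → HVAC install → Drywall → Trim work.

Variance along critical path = 4.000 + 5.444 + 7.111 + 0.111 = 16.667; σ = √16.667 = 4.082 weeks.
Z = (37 − 35) / 4.082 = 0.490
P(T ≤ 37) = Φ(0.490) ≈ 0.688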